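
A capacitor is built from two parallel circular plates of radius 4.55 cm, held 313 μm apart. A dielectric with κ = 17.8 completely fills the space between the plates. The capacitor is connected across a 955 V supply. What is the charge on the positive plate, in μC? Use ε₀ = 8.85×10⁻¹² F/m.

A = π(4.55 cm)² = 6.50×10⁻³ m².
C = κε₀A/d = 17.8 × 8.85×10⁻¹² × 6.50×10⁻³ / 3.13×10⁻⁴ = 3.27×10⁻⁹ F.
Q = CV = 3.27×10⁻⁹ × 955 = 3.13×10⁻⁶ C.

3.13 μC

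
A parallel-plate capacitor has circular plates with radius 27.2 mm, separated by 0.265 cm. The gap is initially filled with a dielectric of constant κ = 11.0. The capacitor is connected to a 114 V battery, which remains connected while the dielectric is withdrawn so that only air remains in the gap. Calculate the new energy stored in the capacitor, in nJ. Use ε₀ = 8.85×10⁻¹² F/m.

A = π(27.2 mm)² = 2.32×10⁻³ m².
Initially C₁ = κε₀A/d = 11.0 × 8.85×10⁻¹² × 2.32×10⁻³ / 2.65×10⁻³ = 8.54×10⁻¹¹ F.
U₁ = 5.55×10⁻⁷ J.
Battery connected ⇒ V is held fixed. C₂ = 0.0909 C₁ and U = ½CV², so U₂/U₁ = C₂/C₁ = 0.0909.
U₂ = 0.0909 × 5.55×10⁻⁷ = 5.04×10⁻⁸ J.

50.4 nJ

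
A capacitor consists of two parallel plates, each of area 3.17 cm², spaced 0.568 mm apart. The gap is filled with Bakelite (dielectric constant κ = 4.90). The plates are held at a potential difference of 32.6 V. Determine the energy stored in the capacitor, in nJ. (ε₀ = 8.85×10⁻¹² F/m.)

A = 3.17 cm² = 3.17×10⁻⁴ m².
C = κε₀A/d = 4.90 × 8.85×10⁻¹² × 3.17×10⁻⁴ / 5.68×10⁻⁴ = 2.42×10⁻¹¹ F.
U = ½CV² = ½ × 2.42×10⁻¹¹ × (32.6)² = 1.29×10⁻⁸ J.

12.9 nJ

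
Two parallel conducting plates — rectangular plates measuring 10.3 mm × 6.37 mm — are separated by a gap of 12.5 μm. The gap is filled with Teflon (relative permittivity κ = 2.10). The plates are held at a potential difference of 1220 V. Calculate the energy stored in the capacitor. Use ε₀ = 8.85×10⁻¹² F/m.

72.6 μJ

A = 10.3 × 6.37 mm² = 6.56×10⁻⁵ m².
C = κε₀A/d = 2.10 × 8.85×10⁻¹² × 6.56×10⁻⁵ / 1.25×10⁻⁵ = 9.76×10⁻¹¹ F.
U = ½CV² = ½ × 9.76×10⁻¹¹ × (1220)² = 7.26×10⁻⁵ J.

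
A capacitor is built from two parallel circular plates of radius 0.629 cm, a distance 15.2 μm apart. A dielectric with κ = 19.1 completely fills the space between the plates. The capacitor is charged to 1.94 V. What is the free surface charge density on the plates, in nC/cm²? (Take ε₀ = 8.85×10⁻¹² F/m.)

A = π(0.629 cm)² = 1.24×10⁻⁴ m².
C = κε₀A/d = 19.1 × 8.85×10⁻¹² × 1.24×10⁻⁴ / 1.52×10⁻⁵ = 1.38×10⁻⁹ F.
σ = Q/A = CV/A = 1.38×10⁻⁹ × 1.94 / 1.24×10⁻⁴ = 2.16×10⁻⁵ C/m².

σ ≈ 2.16 nC/cm²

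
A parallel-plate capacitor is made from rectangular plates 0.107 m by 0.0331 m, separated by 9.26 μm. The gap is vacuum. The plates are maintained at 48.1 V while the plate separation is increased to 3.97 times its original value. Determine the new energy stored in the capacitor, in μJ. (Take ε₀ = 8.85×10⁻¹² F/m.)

A = 0.107 × 0.0331 m² = 3.54×10⁻³ m².
Initially C₁ = ε₀A/d = 8.85×10⁻¹² × 3.54×10⁻³ / 9.26×10⁻⁶ = 3.38×10⁻⁹ F.
U₁ = 3.92×10⁻⁶ J.
Battery connected ⇒ V is held fixed. C₂ = 0.252 C₁ and U = ½CV², so U₂/U₁ = C₂/C₁ = 0.252.
U₂ = 0.252 × 3.92×10⁻⁶ = 9.86×10⁻⁷ J.

U ≈ 0.986 μJ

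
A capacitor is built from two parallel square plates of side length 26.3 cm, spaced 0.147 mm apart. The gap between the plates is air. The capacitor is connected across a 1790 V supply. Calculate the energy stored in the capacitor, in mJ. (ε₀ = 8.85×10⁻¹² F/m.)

A = (26.3 cm)² = 6.92×10⁻² m².
C = ε₀A/d = 8.85×10⁻¹² × 6.92×10⁻² / 1.47×10⁻⁴ = 4.16×10⁻⁹ F.
U = ½CV² = ½ × 4.16×10⁻⁹ × (1790)² = 6.67×10⁻³ J.

U ≈ 6.67 mJ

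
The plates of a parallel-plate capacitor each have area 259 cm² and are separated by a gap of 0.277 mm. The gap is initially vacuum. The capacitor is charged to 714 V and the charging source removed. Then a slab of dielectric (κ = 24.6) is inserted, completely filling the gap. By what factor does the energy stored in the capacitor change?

Isolated ⇒ Q is held fixed.
C₂ = 24.6 C₁ and U = Q²/(2C), so U₂/U₁ = C₁/C₂ = 0.0407.

U₂/U₁ ≈ 0.0407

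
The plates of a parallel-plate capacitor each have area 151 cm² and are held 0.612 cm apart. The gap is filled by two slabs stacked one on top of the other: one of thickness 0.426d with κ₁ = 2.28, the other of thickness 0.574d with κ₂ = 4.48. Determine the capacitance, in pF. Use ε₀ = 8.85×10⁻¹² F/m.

C ≈ 69.3 pF

A = 151 cm² = 1.51×10⁻² m².
Stacked slabs ⇒ two capacitors in series, each with the full plate area.
C₁ = κ₁ε₀A/d₁ = 2.28 × 8.85×10⁻¹² × 1.51×10⁻² / 2.61×10⁻³ = 1.17×10⁻¹⁰ F.
C₂ = κ₂ε₀A/d₂ = 4.48 × 8.85×10⁻¹² × 1.51×10⁻² / 3.51×10⁻³ = 1.70×10⁻¹⁰ F.
C = (1/C₁ + 1/C₂)⁻¹ = 6.93×10⁻¹¹ F.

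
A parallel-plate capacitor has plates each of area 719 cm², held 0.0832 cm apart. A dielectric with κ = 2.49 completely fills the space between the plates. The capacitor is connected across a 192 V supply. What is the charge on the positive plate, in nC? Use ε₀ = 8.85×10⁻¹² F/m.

Q ≈ 366 nC

A = 719 cm² = 7.19×10⁻² m².
C = κε₀A/d = 2.49 × 8.85×10⁻¹² × 7.19×10⁻² / 8.32×10⁻⁴ = 1.90×10⁻⁹ F.
Q = CV = 1.90×10⁻⁹ × 192 = 3.66×10⁻⁷ C.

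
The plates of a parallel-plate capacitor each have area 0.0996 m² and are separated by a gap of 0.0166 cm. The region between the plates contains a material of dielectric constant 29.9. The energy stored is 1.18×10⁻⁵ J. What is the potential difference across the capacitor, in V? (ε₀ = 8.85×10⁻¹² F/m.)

12.2 V

C = κε₀A/d = 29.9 × 8.85×10⁻¹² × 9.96×10⁻² / 1.66×10⁻⁴ = 1.59×10⁻⁷ F.
V = √(2U/C) = √(2 × 1.18×10⁻⁵ / 1.59×10⁻⁷) = 12.2 V.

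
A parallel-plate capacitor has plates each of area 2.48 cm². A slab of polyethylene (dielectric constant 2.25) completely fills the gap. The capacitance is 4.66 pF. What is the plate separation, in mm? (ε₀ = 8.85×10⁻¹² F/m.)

1.06 mm

A = 2.48 cm² = 2.48×10⁻⁴ m².
d = κε₀A/C = 2.25 × 8.85×10⁻¹² × 2.48×10⁻⁴ / 4.66×10⁻¹² = 1.06×10⁻³ m.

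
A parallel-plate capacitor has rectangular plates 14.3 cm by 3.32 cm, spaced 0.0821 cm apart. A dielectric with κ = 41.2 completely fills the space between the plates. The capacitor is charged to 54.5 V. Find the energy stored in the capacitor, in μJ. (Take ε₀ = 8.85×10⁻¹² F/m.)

A = 14.3 × 3.32 cm² = 4.75×10⁻³ m².
C = κε₀A/d = 41.2 × 8.85×10⁻¹² × 4.75×10⁻³ / 8.21×10⁻⁴ = 2.11×10⁻⁹ F.
U = ½CV² = ½ × 2.11×10⁻⁹ × (54.5)² = 3.13×10⁻⁶ J.

U ≈ 3.13 μJ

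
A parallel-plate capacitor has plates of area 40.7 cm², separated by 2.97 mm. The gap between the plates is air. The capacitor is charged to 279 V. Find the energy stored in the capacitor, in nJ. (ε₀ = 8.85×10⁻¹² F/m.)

A = 40.7 cm² = 4.07×10⁻³ m².
C = ε₀A/d = 8.85×10⁻¹² × 4.07×10⁻³ / 2.97×10⁻³ = 1.21×10⁻¹¹ F.
U = ½CV² = ½ × 1.21×10⁻¹¹ × (279)² = 4.72×10⁻⁷ J.

U ≈ 472 nJ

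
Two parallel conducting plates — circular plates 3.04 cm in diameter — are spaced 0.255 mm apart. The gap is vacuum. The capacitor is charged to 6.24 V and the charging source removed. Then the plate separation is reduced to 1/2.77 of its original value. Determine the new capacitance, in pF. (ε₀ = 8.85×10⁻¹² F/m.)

69.8 pF

A = π(3.04/2 cm)² = 7.26×10⁻⁴ m².
Initially C₁ = ε₀A/d = 8.85×10⁻¹² × 7.26×10⁻⁴ / 2.55×10⁻⁴ = 2.52×10⁻¹¹ F.
C = ε₀A/d scales as 1/d, so C₂/C₁ = d₁/d₂ = 2.77.
C₂ = 2.77 × 2.52×10⁻¹¹ = 6.98×10⁻¹¹ F.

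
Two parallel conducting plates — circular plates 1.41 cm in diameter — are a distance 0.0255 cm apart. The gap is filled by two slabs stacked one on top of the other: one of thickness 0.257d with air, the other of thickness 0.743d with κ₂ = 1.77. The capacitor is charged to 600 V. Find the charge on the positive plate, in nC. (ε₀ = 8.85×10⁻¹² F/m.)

A = π(1.41/2 cm)² = 1.56×10⁻⁴ m².
Stacked slabs ⇒ two capacitors in series, each with the full plate area.
C₁ = κ₁ε₀A/d₁ = 1.00 × 8.85×10⁻¹² × 1.56×10⁻⁴ / 6.55×10⁻⁵ = 2.11×10⁻¹¹ F.
C₂ = κ₂ε₀A/d₂ = 1.77 × 8.85×10⁻¹² × 1.56×10⁻⁴ / 1.89×10⁻⁴ = 1.29×10⁻¹¹ F.
C = (1/C₁ + 1/C₂)⁻¹ = 8.01×10⁻¹² F.
Q = CV = 8.01×10⁻¹² × 600 = 4.80×10⁻⁹ C.

Q ≈ 4.80 nC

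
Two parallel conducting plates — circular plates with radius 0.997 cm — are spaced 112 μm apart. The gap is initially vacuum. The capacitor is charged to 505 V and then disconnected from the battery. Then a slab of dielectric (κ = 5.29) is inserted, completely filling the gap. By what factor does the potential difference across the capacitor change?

0.189

Isolated ⇒ Q is held fixed.
C₂ = 5.29 C₁ and V = Q/C, so V₂/V₁ = C₁/C₂ = 0.189.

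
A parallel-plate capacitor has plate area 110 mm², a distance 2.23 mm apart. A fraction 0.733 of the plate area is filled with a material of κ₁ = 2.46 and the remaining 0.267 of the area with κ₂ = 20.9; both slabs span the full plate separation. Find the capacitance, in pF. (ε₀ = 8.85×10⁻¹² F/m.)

A = 110 mm² = 1.10×10⁻⁴ m².
Side-by-side slabs ⇒ two capacitors in parallel, each spanning the full gap.
C₁ = κ₁ε₀A₁/d = 2.46 × 8.85×10⁻¹² × 8.06×10⁻⁵ / 2.23×10⁻³ = 7.87×10⁻¹³ F.
C₂ = κ₂ε₀A₂/d = 20.9 × 8.85×10⁻¹² × 2.94×10⁻⁵ / 2.23×10⁻³ = 2.44×10⁻¹² F.
C = C₁ + C₂ = 3.22×10⁻¹² F.

C ≈ 3.22 pF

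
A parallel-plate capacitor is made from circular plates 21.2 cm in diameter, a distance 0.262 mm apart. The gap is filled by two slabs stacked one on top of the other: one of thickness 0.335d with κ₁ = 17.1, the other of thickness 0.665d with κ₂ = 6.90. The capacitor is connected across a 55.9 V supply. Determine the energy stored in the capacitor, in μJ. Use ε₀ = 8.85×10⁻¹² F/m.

A = π(21.2/2 cm)² = 3.53×10⁻² m².
Stacked slabs ⇒ two capacitors in series, each with the full plate area.
C₁ = κ₁ε₀A/d₁ = 17.1 × 8.85×10⁻¹² × 3.53×10⁻² / 8.78×10⁻⁵ = 6.09×10⁻⁸ F.
C₂ = κ₂ε₀A/d₂ = 6.90 × 8.85×10⁻¹² × 3.53×10⁻² / 1.74×10⁻⁴ = 1.24×10⁻⁸ F.
C = (1/C₁ + 1/C₂)⁻¹ = 1.03×10⁻⁸ F.
U = ½CV² = ½ × 1.03×10⁻⁸ × (55.9)² = 1.61×10⁻⁵ J.

16.1 μJ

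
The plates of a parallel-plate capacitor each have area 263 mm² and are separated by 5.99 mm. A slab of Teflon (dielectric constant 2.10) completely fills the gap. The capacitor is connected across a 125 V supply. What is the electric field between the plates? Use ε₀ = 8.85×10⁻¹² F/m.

E ≈ 20.9 V/mm

E = V/d = 125 / 5.99×10⁻³ = 2.09×10⁴ V/m.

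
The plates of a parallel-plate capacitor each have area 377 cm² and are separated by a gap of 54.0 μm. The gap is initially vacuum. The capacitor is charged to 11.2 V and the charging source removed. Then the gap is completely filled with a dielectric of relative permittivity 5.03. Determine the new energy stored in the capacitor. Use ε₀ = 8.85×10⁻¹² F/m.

77.0 nJ

A = 377 cm² = 3.77×10⁻² m².
Initially C₁ = ε₀A/d = 8.85×10⁻¹² × 3.77×10⁻² / 5.40×10⁻⁵ = 6.18×10⁻⁹ F.
U₁ = 3.88×10⁻⁷ J.
Isolated ⇒ Q is held fixed. C₂ = 5.03 C₁ and U = Q²/(2C), so U₂/U₁ = C₁/C₂ = 0.199.
U₂ = 0.199 × 3.88×10⁻⁷ = 7.70×10⁻⁸ J.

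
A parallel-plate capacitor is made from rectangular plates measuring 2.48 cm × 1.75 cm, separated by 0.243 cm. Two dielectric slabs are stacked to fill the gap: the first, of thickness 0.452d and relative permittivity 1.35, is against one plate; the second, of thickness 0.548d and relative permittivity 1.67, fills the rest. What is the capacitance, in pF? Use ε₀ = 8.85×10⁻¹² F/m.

A = 2.48 × 1.75 cm² = 4.34×10⁻⁴ m².
Stacked slabs ⇒ two capacitors in series, each with the full plate area.
C₁ = κ₁ε₀A/d₁ = 1.35 × 8.85×10⁻¹² × 4.34×10⁻⁴ / 1.10×10⁻³ = 4.72×10⁻¹² F.
C₂ = κ₂ε₀A/d₂ = 1.67 × 8.85×10⁻¹² × 4.34×10⁻⁴ / 1.33×10⁻³ = 4.82×10⁻¹² F.
C = (1/C₁ + 1/C₂)⁻¹ = 2.38×10⁻¹² F.

C ≈ 2.38 pF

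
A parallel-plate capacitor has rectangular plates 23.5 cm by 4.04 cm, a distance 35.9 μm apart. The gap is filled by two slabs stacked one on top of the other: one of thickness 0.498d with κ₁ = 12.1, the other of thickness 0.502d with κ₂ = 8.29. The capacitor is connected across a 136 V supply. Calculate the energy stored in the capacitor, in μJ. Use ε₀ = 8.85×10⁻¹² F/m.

A = 23.5 × 4.04 cm² = 9.49×10⁻³ m².
Stacked slabs ⇒ two capacitors in series, each with the full plate area.
C₁ = κ₁ε₀A/d₁ = 12.1 × 8.85×10⁻¹² × 9.49×10⁻³ / 1.79×10⁻⁵ = 5.69×10⁻⁸ F.
C₂ = κ₂ε₀A/d₂ = 8.29 × 8.85×10⁻¹² × 9.49×10⁻³ / 1.80×10⁻⁵ = 3.86×10⁻⁸ F.
C = (1/C₁ + 1/C₂)⁻¹ = 2.30×10⁻⁸ F.
U = ½CV² = ½ × 2.30×10⁻⁸ × (136)² = 2.13×10⁻⁴ J.

U ≈ 213 μJ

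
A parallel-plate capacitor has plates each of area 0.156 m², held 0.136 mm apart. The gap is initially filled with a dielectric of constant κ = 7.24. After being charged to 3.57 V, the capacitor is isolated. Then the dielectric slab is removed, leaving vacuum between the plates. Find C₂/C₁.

C = κε₀A/d scales with κ, so C₂/C₁ = 1/κ = 1/7.24 = 0.138.

C₂/C₁ ≈ 0.138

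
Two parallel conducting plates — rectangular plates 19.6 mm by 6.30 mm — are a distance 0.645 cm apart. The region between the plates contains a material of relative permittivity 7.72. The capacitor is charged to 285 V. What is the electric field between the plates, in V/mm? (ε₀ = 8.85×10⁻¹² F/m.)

E = V/d = 285 / 6.45×10⁻³ = 4.42×10⁴ V/m.

E ≈ 44.2 V/mm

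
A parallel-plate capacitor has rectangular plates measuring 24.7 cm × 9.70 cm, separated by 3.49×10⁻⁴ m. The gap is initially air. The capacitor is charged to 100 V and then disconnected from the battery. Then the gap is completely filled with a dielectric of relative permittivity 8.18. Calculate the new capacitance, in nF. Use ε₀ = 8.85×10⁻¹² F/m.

A = 24.7 × 9.70 cm² = 2.40×10⁻² m².
Initially C₁ = ε₀A/d = 8.85×10⁻¹² × 2.40×10⁻² / 3.49×10⁻⁴ = 6.08×10⁻¹⁰ F.
C = κε₀A/d scales with κ, so C₂/C₁ = κ = 8.18.
C₂ = 8.18 × 6.08×10⁻¹⁰ = 4.97×10⁻⁹ F.

4.97 nF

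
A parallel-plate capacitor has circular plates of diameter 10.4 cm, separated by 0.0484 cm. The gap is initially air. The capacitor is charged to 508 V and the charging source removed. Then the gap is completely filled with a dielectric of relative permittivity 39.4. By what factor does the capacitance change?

C₂/C₁ ≈ 39.4

C = κε₀A/d scales with κ, so C₂/C₁ = κ = 39.4.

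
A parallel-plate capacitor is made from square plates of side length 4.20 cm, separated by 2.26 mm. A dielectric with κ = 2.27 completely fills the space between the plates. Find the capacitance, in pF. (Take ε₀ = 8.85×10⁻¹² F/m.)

A = (4.20 cm)² = 1.76×10⁻³ m².
C = κε₀A/d = 2.27 × 8.85×10⁻¹² × 1.76×10⁻³ / 2.26×10⁻³ = 1.57×10⁻¹¹ F.

C ≈ 15.7 pF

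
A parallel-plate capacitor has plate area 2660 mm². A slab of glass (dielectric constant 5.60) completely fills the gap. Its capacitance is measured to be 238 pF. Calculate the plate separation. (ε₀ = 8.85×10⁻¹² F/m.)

0.554 mm

A = 2660 mm² = 2.66×10⁻³ m².
d = κε₀A/C = 5.60 × 8.85×10⁻¹² × 2.66×10⁻³ / 2.38×10⁻¹⁰ = 5.54×10⁻⁴ m.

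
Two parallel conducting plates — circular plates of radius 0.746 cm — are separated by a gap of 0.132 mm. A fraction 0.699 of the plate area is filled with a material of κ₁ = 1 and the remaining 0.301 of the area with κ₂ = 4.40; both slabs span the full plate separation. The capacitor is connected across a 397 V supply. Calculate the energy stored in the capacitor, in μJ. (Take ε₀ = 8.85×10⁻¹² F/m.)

U ≈ 1.87 μJ

A = π(0.746 cm)² = 1.75×10⁻⁴ m².
Side-by-side slabs ⇒ two capacitors in parallel, each spanning the full gap.
C₁ = κ₁ε₀A₁/d = 1.00 × 8.85×10⁻¹² × 1.22×10⁻⁴ / 1.32×10⁻⁴ = 8.19×10⁻¹² F.
C₂ = κ₂ε₀A₂/d = 4.40 × 8.85×10⁻¹² × 5.26×10⁻⁵ / 1.32×10⁻⁴ = 1.55×10⁻¹¹ F.
C = C₁ + C₂ = 2.37×10⁻¹¹ F.
U = ½CV² = ½ × 2.37×10⁻¹¹ × (397)² = 1.87×10⁻⁶ J.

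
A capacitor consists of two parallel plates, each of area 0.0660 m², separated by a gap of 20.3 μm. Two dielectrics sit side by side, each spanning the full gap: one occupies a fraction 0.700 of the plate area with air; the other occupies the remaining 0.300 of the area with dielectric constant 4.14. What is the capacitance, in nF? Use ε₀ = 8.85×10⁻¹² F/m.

C ≈ 55.9 nF

Side-by-side slabs ⇒ two capacitors in parallel, each spanning the full gap.
C₁ = κ₁ε₀A₁/d = 1.00 × 8.85×10⁻¹² × 4.62×10⁻² / 2.03×10⁻⁵ = 2.01×10⁻⁸ F.
C₂ = κ₂ε₀A₂/d = 4.14 × 8.85×10⁻¹² × 1.98×10⁻² / 2.03×10⁻⁵ = 3.57×10⁻⁸ F.
C = C₁ + C₂ = 5.59×10⁻⁸ F.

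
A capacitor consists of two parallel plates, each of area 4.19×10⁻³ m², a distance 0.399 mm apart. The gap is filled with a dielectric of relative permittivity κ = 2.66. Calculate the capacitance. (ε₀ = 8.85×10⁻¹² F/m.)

C = κε₀A/d = 2.66 × 8.85×10⁻¹² × 4.19×10⁻³ / 3.99×10⁻⁴ = 2.47×10⁻¹⁰ F.

C ≈ 247 pF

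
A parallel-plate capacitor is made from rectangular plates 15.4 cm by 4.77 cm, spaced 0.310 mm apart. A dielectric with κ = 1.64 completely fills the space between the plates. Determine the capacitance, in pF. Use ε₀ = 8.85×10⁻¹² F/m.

A = 15.4 × 4.77 cm² = 7.35×10⁻³ m².
C = κε₀A/d = 1.64 × 8.85×10⁻¹² × 7.35×10⁻³ / 3.10×10⁻⁴ = 3.44×10⁻¹⁰ F.

344 pF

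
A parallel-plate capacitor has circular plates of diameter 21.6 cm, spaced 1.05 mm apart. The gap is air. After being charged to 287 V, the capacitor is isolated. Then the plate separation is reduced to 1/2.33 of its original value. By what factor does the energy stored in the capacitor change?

U₂/U₁ ≈ 0.429

Isolated ⇒ Q is held fixed.
C₂ = 2.33 C₁ and U = Q²/(2C), so U₂/U₁ = C₁/C₂ = 0.429.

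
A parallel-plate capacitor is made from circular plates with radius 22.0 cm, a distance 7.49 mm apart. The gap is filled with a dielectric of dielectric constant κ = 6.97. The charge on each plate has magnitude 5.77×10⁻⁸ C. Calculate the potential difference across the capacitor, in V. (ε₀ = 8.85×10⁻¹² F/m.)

V ≈ 46.1 V

A = π(22.0 cm)² = 0.152 m².
C = κε₀A/d = 6.97 × 8.85×10⁻¹² × 0.152 / 7.49×10⁻³ = 1.25×10⁻⁹ F.
V = Q/C = 5.77×10⁻⁸ / 1.25×10⁻⁹ = 46.1 V.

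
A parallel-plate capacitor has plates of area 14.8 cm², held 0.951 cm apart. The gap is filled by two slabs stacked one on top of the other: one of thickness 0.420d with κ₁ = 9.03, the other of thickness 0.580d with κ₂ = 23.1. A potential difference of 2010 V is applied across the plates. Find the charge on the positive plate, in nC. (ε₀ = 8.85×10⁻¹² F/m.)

38.7 nC

A = 14.8 cm² = 1.48×10⁻³ m².
Stacked slabs ⇒ two capacitors in series, each with the full plate area.
C₁ = κ₁ε₀A/d₁ = 9.03 × 8.85×10⁻¹² × 1.48×10⁻³ / 3.99×10⁻³ = 2.96×10⁻¹¹ F.
C₂ = κ₂ε₀A/d₂ = 23.1 × 8.85×10⁻¹² × 1.48×10⁻³ / 5.52×10⁻³ = 5.49×10⁻¹¹ F.
C = (1/C₁ + 1/C₂)⁻¹ = 1.92×10⁻¹¹ F.
Q = CV = 1.92×10⁻¹¹ × 2010 = 3.87×10⁻⁸ C.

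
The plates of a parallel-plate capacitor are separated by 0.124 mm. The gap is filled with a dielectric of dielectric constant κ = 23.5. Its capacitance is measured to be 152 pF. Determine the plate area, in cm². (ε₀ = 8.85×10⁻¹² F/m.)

A ≈ 0.906 cm²

A = Cd/(κε₀) = 1.52×10⁻¹⁰ × 1.24×10⁻⁴ / (23.5 × 8.85×10⁻¹²) = 9.06×10⁻⁵ m².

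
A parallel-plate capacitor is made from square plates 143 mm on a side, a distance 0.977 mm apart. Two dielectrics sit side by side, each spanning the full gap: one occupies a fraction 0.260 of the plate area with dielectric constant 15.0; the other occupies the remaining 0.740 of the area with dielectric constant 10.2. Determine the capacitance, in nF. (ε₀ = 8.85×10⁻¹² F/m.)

A = (143 mm)² = 2.04×10⁻² m².
Side-by-side slabs ⇒ two capacitors in parallel, each spanning the full gap.
C₁ = κ₁ε₀A₁/d = 15.0 × 8.85×10⁻¹² × 5.32×10⁻³ / 9.77×10⁻⁴ = 7.22×10⁻¹⁰ F.
C₂ = κ₂ε₀A₂/d = 10.2 × 8.85×10⁻¹² × 1.51×10⁻² / 9.77×10⁻⁴ = 1.40×10⁻⁹ F.
C = C₁ + C₂ = 2.12×10⁻⁹ F.

2.12 nF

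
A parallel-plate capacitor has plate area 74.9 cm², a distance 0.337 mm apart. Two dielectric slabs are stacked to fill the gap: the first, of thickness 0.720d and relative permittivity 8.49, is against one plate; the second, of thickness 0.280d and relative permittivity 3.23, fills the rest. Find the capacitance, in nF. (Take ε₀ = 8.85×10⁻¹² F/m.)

A = 74.9 cm² = 7.49×10⁻³ m².
Stacked slabs ⇒ two capacitors in series, each with the full plate area.
C₁ = κ₁ε₀A/d₁ = 8.49 × 8.85×10⁻¹² × 7.49×10⁻³ / 2.43×10⁻⁴ = 2.32×10⁻⁹ F.
C₂ = κ₂ε₀A/d₂ = 3.23 × 8.85×10⁻¹² × 7.49×10⁻³ / 9.44×10⁻⁵ = 2.27×10⁻⁹ F.
C = (1/C₁ + 1/C₂)⁻¹ = 1.15×10⁻⁹ F.

C ≈ 1.15 nF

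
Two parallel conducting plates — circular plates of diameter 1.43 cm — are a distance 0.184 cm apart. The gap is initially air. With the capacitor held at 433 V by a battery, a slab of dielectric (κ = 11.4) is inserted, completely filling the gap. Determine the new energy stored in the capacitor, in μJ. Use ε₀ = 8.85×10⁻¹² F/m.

A = π(1.43/2 cm)² = 1.61×10⁻⁴ m².
Initially C₁ = ε₀A/d = 8.85×10⁻¹² × 1.61×10⁻⁴ / 1.84×10⁻³ = 7.72×10⁻¹³ F.
U₁ = 7.24×10⁻⁸ J.
Battery connected ⇒ V is held fixed. C₂ = 11.4 C₁ and U = ½CV², so U₂/U₁ = C₂/C₁ = 11.4.
U₂ = 11.4 × 7.24×10⁻⁸ = 8.26×10⁻⁷ J.

U ≈ 0.826 μJ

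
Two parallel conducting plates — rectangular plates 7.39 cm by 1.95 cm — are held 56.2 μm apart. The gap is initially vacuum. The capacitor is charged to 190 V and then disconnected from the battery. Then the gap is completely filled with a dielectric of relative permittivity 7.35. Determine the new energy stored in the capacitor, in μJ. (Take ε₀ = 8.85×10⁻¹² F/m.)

A = 7.39 × 1.95 cm² = 1.44×10⁻³ m².
Initially C₁ = ε₀A/d = 8.85×10⁻¹² × 1.44×10⁻³ / 5.62×10⁻⁵ = 2.27×10⁻¹⁰ F.
U₁ = 4.10×10⁻⁶ J.
Isolated ⇒ Q is held fixed. C₂ = 7.35 C₁ and U = Q²/(2C), so U₂/U₁ = C₁/C₂ = 0.136.
U₂ = 0.136 × 4.10×10⁻⁶ = 5.57×10⁻⁷ J.

U ≈ 0.557 μJ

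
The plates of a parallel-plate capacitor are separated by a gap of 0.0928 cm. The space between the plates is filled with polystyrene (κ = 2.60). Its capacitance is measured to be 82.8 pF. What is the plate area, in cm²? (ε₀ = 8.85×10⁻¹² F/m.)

A = Cd/(κε₀) = 8.28×10⁻¹¹ × 9.28×10⁻⁴ / (2.60 × 8.85×10⁻¹²) = 3.34×10⁻³ m².

33.4 cm²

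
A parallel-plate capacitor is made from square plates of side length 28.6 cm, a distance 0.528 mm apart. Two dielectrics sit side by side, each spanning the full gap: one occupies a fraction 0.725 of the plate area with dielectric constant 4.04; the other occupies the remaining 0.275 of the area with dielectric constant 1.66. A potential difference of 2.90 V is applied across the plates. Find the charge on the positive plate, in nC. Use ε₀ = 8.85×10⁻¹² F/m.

13.5 nC

A = (28.6 cm)² = 8.18×10⁻² m².
Side-by-side slabs ⇒ two capacitors in parallel, each spanning the full gap.
C₁ = κ₁ε₀A₁/d = 4.04 × 8.85×10⁻¹² × 5.93×10⁻² / 5.28×10⁻⁴ = 4.02×10⁻⁹ F.
C₂ = κ₂ε₀A₂/d = 1.66 × 8.85×10⁻¹² × 2.25×10⁻² / 5.28×10⁻⁴ = 6.26×10⁻¹⁰ F.
C = C₁ + C₂ = 4.64×10⁻⁹ F.
Q = CV = 4.64×10⁻⁹ × 2.90 = 1.35×10⁻⁸ C.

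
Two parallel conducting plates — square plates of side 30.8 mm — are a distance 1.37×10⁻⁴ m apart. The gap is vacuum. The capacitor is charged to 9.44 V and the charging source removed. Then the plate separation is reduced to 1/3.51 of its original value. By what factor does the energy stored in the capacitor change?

Isolated ⇒ Q is held fixed.
C₂ = 3.51 C₁ and U = Q²/(2C), so U₂/U₁ = C₁/C₂ = 0.285.

U₂/U₁ ≈ 0.285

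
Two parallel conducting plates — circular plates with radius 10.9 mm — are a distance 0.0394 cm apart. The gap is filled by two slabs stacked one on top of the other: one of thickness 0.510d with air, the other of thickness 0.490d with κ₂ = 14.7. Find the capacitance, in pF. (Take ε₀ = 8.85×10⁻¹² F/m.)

C ≈ 15.4 pF

A = π(10.9 mm)² = 3.73×10⁻⁴ m².
Stacked slabs ⇒ two capacitors in series, each with the full plate area.
C₁ = κ₁ε₀A/d₁ = 1.00 × 8.85×10⁻¹² × 3.73×10⁻⁴ / 2.01×10⁻⁴ = 1.64×10⁻¹¹ F.
C₂ = κ₂ε₀A/d₂ = 14.7 × 8.85×10⁻¹² × 3.73×10⁻⁴ / 1.93×10⁻⁴ = 2.52×10⁻¹⁰ F.
C = (1/C₁ + 1/C₂)⁻¹ = 1.54×10⁻¹¹ F.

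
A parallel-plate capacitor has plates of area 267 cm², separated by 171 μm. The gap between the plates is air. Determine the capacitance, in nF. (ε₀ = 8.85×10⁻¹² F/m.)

A = 267 cm² = 2.67×10⁻² m².
C = ε₀A/d = 8.85×10⁻¹² × 2.67×10⁻² / 1.71×10⁻⁴ = 1.38×10⁻⁹ F.

1.38 nF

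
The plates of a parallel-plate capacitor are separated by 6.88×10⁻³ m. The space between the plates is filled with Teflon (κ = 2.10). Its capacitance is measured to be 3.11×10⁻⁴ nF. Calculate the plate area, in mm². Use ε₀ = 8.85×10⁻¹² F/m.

115 mm²

A = Cd/(κε₀) = 3.11×10⁻¹³ × 6.88×10⁻³ / (2.10 × 8.85×10⁻¹²) = 1.15×10⁻⁴ m².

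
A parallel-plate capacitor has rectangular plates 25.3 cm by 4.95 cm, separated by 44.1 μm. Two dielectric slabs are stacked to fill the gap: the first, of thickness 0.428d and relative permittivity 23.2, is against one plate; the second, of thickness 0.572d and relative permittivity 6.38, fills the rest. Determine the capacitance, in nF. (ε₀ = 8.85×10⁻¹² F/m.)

A = 25.3 × 4.95 cm² = 1.25×10⁻² m².
Stacked slabs ⇒ two capacitors in series, each with the full plate area.
C₁ = κ₁ε₀A/d₁ = 23.2 × 8.85×10⁻¹² × 1.25×10⁻² / 1.89×10⁻⁵ = 1.36×10⁻⁷ F.
C₂ = κ₂ε₀A/d₂ = 6.38 × 8.85×10⁻¹² × 1.25×10⁻² / 2.52×10⁻⁵ = 2.80×10⁻⁸ F.
C = (1/C₁ + 1/C₂)⁻¹ = 2.32×10⁻⁸ F.

C ≈ 23.2 nF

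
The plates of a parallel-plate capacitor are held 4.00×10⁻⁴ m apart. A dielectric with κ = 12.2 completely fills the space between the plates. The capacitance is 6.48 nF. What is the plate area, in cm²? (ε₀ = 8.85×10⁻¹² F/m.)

A ≈ 240 cm²

A = Cd/(κε₀) = 6.48×10⁻⁹ × 4.00×10⁻⁴ / (12.2 × 8.85×10⁻¹²) = 2.40×10⁻² m².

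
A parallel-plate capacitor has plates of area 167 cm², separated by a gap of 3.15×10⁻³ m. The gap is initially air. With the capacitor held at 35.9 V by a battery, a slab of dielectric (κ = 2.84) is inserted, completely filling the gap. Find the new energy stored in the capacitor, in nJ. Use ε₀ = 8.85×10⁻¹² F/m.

85.9 nJ

A = 167 cm² = 1.67×10⁻² m².
Initially C₁ = ε₀A/d = 8.85×10⁻¹² × 1.67×10⁻² / 3.15×10⁻³ = 4.69×10⁻¹¹ F.
U₁ = 3.02×10⁻⁸ J.
Battery connected ⇒ V is held fixed. C₂ = 2.84 C₁ and U = ½CV², so U₂/U₁ = C₂/C₁ = 2.84.
U₂ = 2.84 × 3.02×10⁻⁸ = 8.59×10⁻⁸ J.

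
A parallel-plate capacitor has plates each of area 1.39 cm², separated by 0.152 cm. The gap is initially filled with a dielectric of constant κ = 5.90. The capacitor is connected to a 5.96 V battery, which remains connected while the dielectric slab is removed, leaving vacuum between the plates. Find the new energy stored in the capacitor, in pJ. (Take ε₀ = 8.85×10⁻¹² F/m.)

A = 1.39 cm² = 1.39×10⁻⁴ m².
Initially C₁ = κε₀A/d = 5.90 × 8.85×10⁻¹² × 1.39×10⁻⁴ / 1.52×10⁻³ = 4.77×10⁻¹² F.
U₁ = 8.48×10⁻¹¹ J.
Battery connected ⇒ V is held fixed. C₂ = 0.169 C₁ and U = ½CV², so U₂/U₁ = C₂/C₁ = 0.169.
U₂ = 0.169 × 8.48×10⁻¹¹ = 1.44×10⁻¹¹ J.

14.4 pJ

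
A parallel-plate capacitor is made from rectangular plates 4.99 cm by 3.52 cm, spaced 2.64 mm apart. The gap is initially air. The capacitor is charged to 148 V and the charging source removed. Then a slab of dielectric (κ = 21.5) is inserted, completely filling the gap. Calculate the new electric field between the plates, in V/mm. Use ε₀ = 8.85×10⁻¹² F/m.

A = 4.99 × 3.52 cm² = 1.76×10⁻³ m².
Initially C₁ = ε₀A/d = 8.85×10⁻¹² × 1.76×10⁻³ / 2.64×10⁻³ = 5.89×10⁻¹² F.
E₁ = 5.61×10⁴ V/m.
Isolated ⇒ Q is held fixed. V₂ = Q/C₂ = V₁/21.5; E = V/d, so E₂/E₁ = (V₂/V₁)(d₁/d₂) = 0.0465.
E₂ = 0.0465 × 5.61×10⁴ = 2.61×10³ V/m.

2.61 V/mm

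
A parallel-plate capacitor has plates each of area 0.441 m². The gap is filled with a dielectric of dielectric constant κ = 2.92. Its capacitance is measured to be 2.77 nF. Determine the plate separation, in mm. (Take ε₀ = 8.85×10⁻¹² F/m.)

d = κε₀A/C = 2.92 × 8.85×10⁻¹² × 0.441 / 2.77×10⁻⁹ = 4.11×10⁻³ m.

4.11 mm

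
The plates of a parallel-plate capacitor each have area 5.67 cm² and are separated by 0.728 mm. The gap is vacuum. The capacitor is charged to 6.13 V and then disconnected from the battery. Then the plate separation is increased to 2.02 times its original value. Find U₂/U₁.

Isolated ⇒ Q is held fixed.
C₂ = 0.495 C₁ and U = Q²/(2C), so U₂/U₁ = C₁/C₂ = 2.02.

2.02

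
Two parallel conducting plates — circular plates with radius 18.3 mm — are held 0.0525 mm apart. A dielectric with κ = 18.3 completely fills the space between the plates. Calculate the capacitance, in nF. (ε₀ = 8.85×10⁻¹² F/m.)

A = π(18.3 mm)² = 1.05×10⁻³ m².
C = κε₀A/d = 18.3 × 8.85×10⁻¹² × 1.05×10⁻³ / 5.25×10⁻⁵ = 3.25×10⁻⁹ F.

3.25 nF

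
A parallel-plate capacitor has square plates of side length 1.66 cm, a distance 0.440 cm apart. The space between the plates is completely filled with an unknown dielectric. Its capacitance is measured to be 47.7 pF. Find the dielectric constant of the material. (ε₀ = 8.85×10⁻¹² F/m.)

κ ≈ 86.1

A = (1.66 cm)² = 2.76×10⁻⁴ m².
κ = Cd/(ε₀A) = 4.77×10⁻¹¹ × 4.40×10⁻³ / (8.85×10⁻¹² × 2.76×10⁻⁴) = 86.1.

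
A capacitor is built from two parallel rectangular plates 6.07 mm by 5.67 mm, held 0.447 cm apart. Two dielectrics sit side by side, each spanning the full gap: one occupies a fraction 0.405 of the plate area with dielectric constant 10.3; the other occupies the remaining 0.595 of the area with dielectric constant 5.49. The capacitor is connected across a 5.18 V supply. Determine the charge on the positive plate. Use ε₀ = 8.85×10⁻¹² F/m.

Q ≈ 2.63 pC

A = 6.07 × 5.67 mm² = 3.44×10⁻⁵ m².
Side-by-side slabs ⇒ two capacitors in parallel, each spanning the full gap.
C₁ = κ₁ε₀A₁/d = 10.3 × 8.85×10⁻¹² × 1.39×10⁻⁵ / 4.47×10⁻³ = 2.84×10⁻¹³ F.
C₂ = κ₂ε₀A₂/d = 5.49 × 8.85×10⁻¹² × 2.05×10⁻⁵ / 4.47×10⁻³ = 2.23×10⁻¹³ F.
C = C₁ + C₂ = 5.07×10⁻¹³ F.
Q = CV = 5.07×10⁻¹³ × 5.18 = 2.63×10⁻¹² C.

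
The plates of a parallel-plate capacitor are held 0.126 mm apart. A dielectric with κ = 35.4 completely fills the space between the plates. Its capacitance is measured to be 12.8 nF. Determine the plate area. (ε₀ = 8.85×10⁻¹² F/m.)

A = Cd/(κε₀) = 1.28×10⁻⁸ × 1.26×10⁻⁴ / (35.4 × 8.85×10⁻¹²) = 5.15×10⁻³ m².

A ≈ 51.5 cm²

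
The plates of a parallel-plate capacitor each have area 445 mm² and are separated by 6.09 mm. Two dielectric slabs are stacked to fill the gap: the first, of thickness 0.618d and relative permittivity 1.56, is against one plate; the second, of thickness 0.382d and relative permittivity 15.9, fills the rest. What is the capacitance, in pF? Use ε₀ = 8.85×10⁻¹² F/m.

C ≈ 1.54 pF

A = 445 mm² = 4.45×10⁻⁴ m².
Stacked slabs ⇒ two capacitors in series, each with the full plate area.
C₁ = κ₁ε₀A/d₁ = 1.56 × 8.85×10⁻¹² × 4.45×10⁻⁴ / 3.76×10⁻³ = 1.63×10⁻¹² F.
C₂ = κ₂ε₀A/d₂ = 15.9 × 8.85×10⁻¹² × 4.45×10⁻⁴ / 2.33×10⁻³ = 2.69×10⁻¹¹ F.
C = (1/C₁ + 1/C₂)⁻¹ = 1.54×10⁻¹² F.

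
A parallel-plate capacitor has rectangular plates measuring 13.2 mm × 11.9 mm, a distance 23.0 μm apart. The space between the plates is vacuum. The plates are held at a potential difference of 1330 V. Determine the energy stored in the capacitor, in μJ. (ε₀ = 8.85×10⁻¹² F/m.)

53.5 μJ

A = 13.2 × 11.9 mm² = 1.57×10⁻⁴ m².
C = ε₀A/d = 8.85×10⁻¹² × 1.57×10⁻⁴ / 2.30×10⁻⁵ = 6.04×10⁻¹¹ F.
U = ½CV² = ½ × 6.04×10⁻¹¹ × (1330)² = 5.35×10⁻⁵ J.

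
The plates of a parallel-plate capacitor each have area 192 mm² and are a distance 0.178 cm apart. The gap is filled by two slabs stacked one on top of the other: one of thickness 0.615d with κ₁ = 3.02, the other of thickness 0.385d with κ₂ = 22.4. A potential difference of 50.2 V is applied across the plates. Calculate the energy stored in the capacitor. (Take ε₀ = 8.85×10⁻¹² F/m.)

5.45 nJ

A = 192 mm² = 1.92×10⁻⁴ m².
Stacked slabs ⇒ two capacitors in series, each with the full plate area.
C₁ = κ₁ε₀A/d₁ = 3.02 × 8.85×10⁻¹² × 1.92×10⁻⁴ / 1.09×10⁻³ = 4.69×10⁻¹² F.
C₂ = κ₂ε₀A/d₂ = 22.4 × 8.85×10⁻¹² × 1.92×10⁻⁴ / 6.85×10⁻⁴ = 5.55×10⁻¹¹ F.
C = (1/C₁ + 1/C₂)⁻¹ = 4.32×10⁻¹² F.
U = ½CV² = ½ × 4.32×10⁻¹² × (50.2)² = 5.45×10⁻⁹ J.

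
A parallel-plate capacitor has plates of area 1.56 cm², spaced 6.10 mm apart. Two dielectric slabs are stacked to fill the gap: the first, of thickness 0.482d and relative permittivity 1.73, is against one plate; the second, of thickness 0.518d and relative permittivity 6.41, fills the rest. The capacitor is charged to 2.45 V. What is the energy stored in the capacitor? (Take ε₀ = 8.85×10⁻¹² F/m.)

1.89 pJ

A = 1.56 cm² = 1.56×10⁻⁴ m².
Stacked slabs ⇒ two capacitors in series, each with the full plate area.
C₁ = κ₁ε₀A/d₁ = 1.73 × 8.85×10⁻¹² × 1.56×10⁻⁴ / 2.94×10⁻³ = 8.12×10⁻¹³ F.
C₂ = κ₂ε₀A/d₂ = 6.41 × 8.85×10⁻¹² × 1.56×10⁻⁴ / 3.16×10⁻³ = 2.80×10⁻¹² F.
C = (1/C₁ + 1/C₂)⁻¹ = 6.30×10⁻¹³ F.
U = ½CV² = ½ × 6.30×10⁻¹³ × (2.45)² = 1.89×10⁻¹² J.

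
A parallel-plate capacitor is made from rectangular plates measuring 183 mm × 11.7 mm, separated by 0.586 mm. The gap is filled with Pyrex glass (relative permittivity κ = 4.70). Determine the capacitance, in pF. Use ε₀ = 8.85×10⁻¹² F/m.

A = 183 × 11.7 mm² = 2.14×10⁻³ m².
C = κε₀A/d = 4.70 × 8.85×10⁻¹² × 2.14×10⁻³ / 5.86×10⁻⁴ = 1.52×10⁻¹⁰ F.

C ≈ 152 pF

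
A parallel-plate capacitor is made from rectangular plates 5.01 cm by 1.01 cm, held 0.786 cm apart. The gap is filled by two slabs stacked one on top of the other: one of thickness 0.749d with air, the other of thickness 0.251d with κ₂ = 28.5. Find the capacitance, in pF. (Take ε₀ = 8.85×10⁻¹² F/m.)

0.752 pF

A = 5.01 × 1.01 cm² = 5.06×10⁻⁴ m².
Stacked slabs ⇒ two capacitors in series, each with the full plate area.
C₁ = κ₁ε₀A/d₁ = 1.00 × 8.85×10⁻¹² × 5.06×10⁻⁴ / 5.89×10⁻³ = 7.61×10⁻¹³ F.
C₂ = κ₂ε₀A/d₂ = 28.5 × 8.85×10⁻¹² × 5.06×10⁻⁴ / 1.97×10⁻³ = 6.47×10⁻¹¹ F.
C = (1/C₁ + 1/C₂)⁻¹ = 7.52×10⁻¹³ F.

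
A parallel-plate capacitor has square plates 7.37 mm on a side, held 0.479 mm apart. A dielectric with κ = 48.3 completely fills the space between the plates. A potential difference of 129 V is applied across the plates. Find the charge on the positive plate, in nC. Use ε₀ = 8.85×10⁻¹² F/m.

6.25 nC

A = (7.37 mm)² = 5.43×10⁻⁵ m².
C = κε₀A/d = 48.3 × 8.85×10⁻¹² × 5.43×10⁻⁵ / 4.79×10⁻⁴ = 4.85×10⁻¹¹ F.
Q = CV = 4.85×10⁻¹¹ × 129 = 6.25×10⁻⁹ C.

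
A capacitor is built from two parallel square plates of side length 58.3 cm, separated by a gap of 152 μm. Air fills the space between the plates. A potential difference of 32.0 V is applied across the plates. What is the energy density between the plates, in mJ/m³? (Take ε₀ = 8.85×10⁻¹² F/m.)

E = V/d = 32.0 / 1.52×10⁻⁴ = 2.11×10⁵ V/m.
u = ½ε₀E² = ½ × 8.85×10⁻¹² × (2.11×10⁵)² = 0.196 J/m³.

196 mJ/m³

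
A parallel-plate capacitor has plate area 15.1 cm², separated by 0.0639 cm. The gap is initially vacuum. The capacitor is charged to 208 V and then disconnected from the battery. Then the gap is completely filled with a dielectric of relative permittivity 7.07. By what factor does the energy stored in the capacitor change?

Isolated ⇒ Q is held fixed.
C₂ = 7.07 C₁ and U = Q²/(2C), so U₂/U₁ = C₁/C₂ = 0.141.

U₂/U₁ ≈ 0.141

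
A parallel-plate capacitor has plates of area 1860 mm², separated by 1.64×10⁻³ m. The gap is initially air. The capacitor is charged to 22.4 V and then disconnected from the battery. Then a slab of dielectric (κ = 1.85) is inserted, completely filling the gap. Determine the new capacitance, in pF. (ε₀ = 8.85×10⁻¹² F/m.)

A = 1860 mm² = 1.86×10⁻³ m².
Initially C₁ = ε₀A/d = 8.85×10⁻¹² × 1.86×10⁻³ / 1.64×10⁻³ = 1.00×10⁻¹¹ F.
C = κε₀A/d scales with κ, so C₂/C₁ = κ = 1.85.
C₂ = 1.85 × 1.00×10⁻¹¹ = 1.86×10⁻¹¹ F.

18.6 pF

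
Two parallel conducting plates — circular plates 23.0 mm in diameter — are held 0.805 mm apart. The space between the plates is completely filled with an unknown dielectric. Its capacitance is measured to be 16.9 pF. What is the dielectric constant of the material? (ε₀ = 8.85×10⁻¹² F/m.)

3.70

A = π(23.0/2 mm)² = 4.15×10⁻⁴ m².
κ = Cd/(ε₀A) = 1.69×10⁻¹¹ × 8.05×10⁻⁴ / (8.85×10⁻¹² × 4.15×10⁻⁴) = 3.70.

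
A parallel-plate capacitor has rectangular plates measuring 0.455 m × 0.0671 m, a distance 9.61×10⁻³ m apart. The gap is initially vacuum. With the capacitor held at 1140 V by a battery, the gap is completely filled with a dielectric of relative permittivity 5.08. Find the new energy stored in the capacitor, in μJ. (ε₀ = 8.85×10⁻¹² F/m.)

U ≈ 92.8 μJ

A = 0.455 × 0.0671 m² = 3.05×10⁻² m².
Initially C₁ = ε₀A/d = 8.85×10⁻¹² × 3.05×10⁻² / 9.61×10⁻³ = 2.81×10⁻¹¹ F.
U₁ = 1.83×10⁻⁵ J.
Battery connected ⇒ V is held fixed. C₂ = 5.08 C₁ and U = ½CV², so U₂/U₁ = C₂/C₁ = 5.08.
U₂ = 5.08 × 1.83×10⁻⁵ = 9.28×10⁻⁵ J.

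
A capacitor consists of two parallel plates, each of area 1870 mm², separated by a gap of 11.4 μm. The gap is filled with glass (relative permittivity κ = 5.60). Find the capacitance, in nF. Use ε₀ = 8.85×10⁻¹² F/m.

8.13 nF

A = 1870 mm² = 1.87×10⁻³ m².
C = κε₀A/d = 5.60 × 8.85×10⁻¹² × 1.87×10⁻³ / 1.14×10⁻⁵ = 8.13×10⁻⁹ F.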